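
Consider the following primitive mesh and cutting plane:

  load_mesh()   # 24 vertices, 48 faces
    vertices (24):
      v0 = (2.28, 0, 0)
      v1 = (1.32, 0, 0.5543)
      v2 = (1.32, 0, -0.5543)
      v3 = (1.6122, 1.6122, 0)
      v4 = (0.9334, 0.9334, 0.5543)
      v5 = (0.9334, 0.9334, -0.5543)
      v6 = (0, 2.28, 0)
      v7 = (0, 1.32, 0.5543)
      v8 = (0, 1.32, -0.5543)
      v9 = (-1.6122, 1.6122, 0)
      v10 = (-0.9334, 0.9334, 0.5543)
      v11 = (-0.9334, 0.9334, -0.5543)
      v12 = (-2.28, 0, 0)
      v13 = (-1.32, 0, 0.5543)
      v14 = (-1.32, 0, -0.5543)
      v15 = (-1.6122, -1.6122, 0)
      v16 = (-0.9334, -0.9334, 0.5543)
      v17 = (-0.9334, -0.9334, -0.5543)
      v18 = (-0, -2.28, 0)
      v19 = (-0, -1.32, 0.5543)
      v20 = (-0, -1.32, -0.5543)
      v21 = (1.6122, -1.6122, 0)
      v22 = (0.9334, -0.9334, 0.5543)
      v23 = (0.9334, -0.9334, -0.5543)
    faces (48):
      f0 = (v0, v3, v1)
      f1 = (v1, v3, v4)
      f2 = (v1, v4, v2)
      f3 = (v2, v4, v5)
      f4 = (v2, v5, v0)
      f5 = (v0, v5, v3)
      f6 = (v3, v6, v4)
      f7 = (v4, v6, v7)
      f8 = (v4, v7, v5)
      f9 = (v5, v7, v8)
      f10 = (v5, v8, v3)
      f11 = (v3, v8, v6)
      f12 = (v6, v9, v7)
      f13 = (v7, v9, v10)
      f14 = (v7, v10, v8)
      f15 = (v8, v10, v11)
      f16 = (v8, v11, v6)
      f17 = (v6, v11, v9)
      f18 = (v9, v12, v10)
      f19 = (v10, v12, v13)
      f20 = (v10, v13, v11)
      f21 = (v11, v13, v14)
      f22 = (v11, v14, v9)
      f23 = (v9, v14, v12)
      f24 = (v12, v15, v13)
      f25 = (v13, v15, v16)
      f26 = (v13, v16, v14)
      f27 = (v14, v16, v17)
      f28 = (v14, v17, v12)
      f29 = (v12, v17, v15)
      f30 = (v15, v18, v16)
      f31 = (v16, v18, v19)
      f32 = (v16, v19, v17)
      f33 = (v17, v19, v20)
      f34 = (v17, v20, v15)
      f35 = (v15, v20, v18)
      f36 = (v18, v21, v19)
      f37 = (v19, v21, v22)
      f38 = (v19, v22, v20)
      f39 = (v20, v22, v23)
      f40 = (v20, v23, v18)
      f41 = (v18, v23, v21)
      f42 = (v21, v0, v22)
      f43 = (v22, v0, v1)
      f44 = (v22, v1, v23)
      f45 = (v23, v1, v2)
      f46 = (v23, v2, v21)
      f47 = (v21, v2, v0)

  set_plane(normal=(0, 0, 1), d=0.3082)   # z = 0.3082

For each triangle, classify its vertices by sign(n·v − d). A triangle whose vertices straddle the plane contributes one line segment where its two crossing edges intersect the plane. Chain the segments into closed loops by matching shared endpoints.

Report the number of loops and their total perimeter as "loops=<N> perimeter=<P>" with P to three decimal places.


loops=2 perimeter=18.774

Straddling triangles (32 of 48):
  (v0,v3,v1) [--+] → (1.44973, 0.71579, 0.3082)–(1.74622, 0, 0.3082)  len=0.7748
  (v1,v3,v4) [+-+] → (1.44973, 0.71579, 0.3082)–(1.23478, 1.23478, 0.3082)  len=0.5617
  (v1,v4,v2) [++-] → (1.01922, 0.726193, 0.3082)–(1.32, 0, 0.3082)  len=0.7860
  (v2,v4,v5) [-+-] → (1.01922, 0.726193, 0.3082)–(0.9334, 0.9334, 0.3082)  len=0.2243
  (v3,v6,v4) [--+] → (0.518986, 1.53127, 0.3082)–(1.23478, 1.23478, 0.3082)  len=0.7748
  (v4,v6,v7) [+-+] → (0.518986, 1.53127, 0.3082)–(0, 1.74622, 0.3082)  len=0.5617
  (v4,v7,v5) [++-] → (0.207207, 1.23418, 0.3082)–(0.9334, 0.9334, 0.3082)  len=0.7860
  (v5,v7,v8) [-+-] → (0.207207, 1.23418, 0.3082)–(0, 1.32, 0.3082)  len=0.2243
  (v6,v9,v7) [--+] → (-0.71579, 1.44973, 0.3082)–(0, 1.74622, 0.3082)  len=0.7748
  (v7,v9,v10) [+-+] → (-0.71579, 1.44973, 0.3082)–(-1.23478, 1.23478, 0.3082)  len=0.5617
  (v7,v10,v8) [++-] → (-0.726193, 1.01922, 0.3082)–(0, 1.32, 0.3082)  len=0.7860
  (v8,v10,v11) [-+-] → (-0.726193, 1.01922, 0.3082)–(-0.9334, 0.9334, 0.3082)  len=0.2243
  (v9,v12,v10) [--+] → (-1.53127, 0.518986, 0.3082)–(-1.23478, 1.23478, 0.3082)  len=0.7748
  (v10,v12,v13) [+-+] → (-1.53127, 0.518986, 0.3082)–(-1.74622, 0, 0.3082)  len=0.5617
  (v10,v13,v11) [++-] → (-1.23418, 0.207207, 0.3082)–(-0.9334, 0.9334, 0.3082)  len=0.7860
  (v11,v13,v14) [-+-] → (-1.23418, 0.207207, 0.3082)–(-1.32, 0, 0.3082)  len=0.2243
  (v12,v15,v13) [--+] → (-1.44973, -0.71579, 0.3082)–(-1.74622, 0, 0.3082)  len=0.7748
  (v13,v15,v16) [+-+] → (-1.44973, -0.71579, 0.3082)–(-1.23478, -1.23478, 0.3082)  len=0.5617
  (v13,v16,v14) [++-] → (-1.01922, -0.726193, 0.3082)–(-1.32, 0, 0.3082)  len=0.7860
  (v14,v16,v17) [-+-] → (-1.01922, -0.726193, 0.3082)–(-0.9334, -0.9334, 0.3082)  len=0.2243
  (v15,v18,v16) [--+] → (-0.518986, -1.53127, 0.3082)–(-1.23478, -1.23478, 0.3082)  len=0.7748
  (v16,v18,v19) [+-+] → (-0.518986, -1.53127, 0.3082)–(0, -1.74622, 0.3082)  len=0.5617
  (v16,v19,v17) [++-] → (-0.207207, -1.23418, 0.3082)–(-0.9334, -0.9334, 0.3082)  len=0.7860
  (v17,v19,v20) [-+-] → (-0.207207, -1.23418, 0.3082)–(0, -1.32, 0.3082)  len=0.2243
  (v18,v21,v19) [--+] → (0.71579, -1.44973, 0.3082)–(0, -1.74622, 0.3082)  len=0.7748
  (v19,v21,v22) [+-+] → (0.71579, -1.44973, 0.3082)–(1.23478, -1.23478, 0.3082)  len=0.5617
  (v19,v22,v20) [++-] → (0.726193, -1.01922, 0.3082)–(0, -1.32, 0.3082)  len=0.7860
  (v20,v22,v23) [-+-] → (0.726193, -1.01922, 0.3082)–(0.9334, -0.9334, 0.3082)  len=0.2243
  (v21,v0,v22) [--+] → (1.53127, -0.518986, 0.3082)–(1.23478, -1.23478, 0.3082)  len=0.7748
  (v22,v0,v1) [+-+] → (1.53127, -0.518986, 0.3082)–(1.74622, 0, 0.3082)  len=0.5617
  (v22,v1,v23) [++-] → (1.23418, -0.207207, 0.3082)–(0.9334, -0.9334, 0.3082)  len=0.7860
  (v23,v1,v2) [-+-] → (1.23418, -0.207207, 0.3082)–(1.32, 0, 0.3082)  len=0.2243

Chained into 2 loop(s):
  loop 1: 16 segments, perimeter = 10.6921
  loop 2: 16 segments, perimeter = 8.0824
Total perimeter = 18.774


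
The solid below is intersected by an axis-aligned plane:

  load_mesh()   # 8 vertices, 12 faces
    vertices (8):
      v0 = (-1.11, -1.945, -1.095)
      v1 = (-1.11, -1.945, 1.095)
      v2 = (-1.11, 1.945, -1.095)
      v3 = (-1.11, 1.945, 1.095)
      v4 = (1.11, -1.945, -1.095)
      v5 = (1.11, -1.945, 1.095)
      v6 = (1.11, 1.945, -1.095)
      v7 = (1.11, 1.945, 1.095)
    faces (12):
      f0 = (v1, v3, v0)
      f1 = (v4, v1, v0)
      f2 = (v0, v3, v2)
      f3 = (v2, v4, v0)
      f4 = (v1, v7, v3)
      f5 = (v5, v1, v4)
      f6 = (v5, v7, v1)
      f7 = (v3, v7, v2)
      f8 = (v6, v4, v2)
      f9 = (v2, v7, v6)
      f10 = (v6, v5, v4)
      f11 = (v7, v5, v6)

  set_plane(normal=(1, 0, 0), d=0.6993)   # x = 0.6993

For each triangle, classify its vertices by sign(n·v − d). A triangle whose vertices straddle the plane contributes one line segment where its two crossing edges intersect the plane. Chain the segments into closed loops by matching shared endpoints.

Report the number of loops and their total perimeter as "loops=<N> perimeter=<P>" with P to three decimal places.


loops=1 perimeter=12.160

Straddling triangles (8 of 12):
  (v4,v1,v0) [+--] → (0.6993, -1.945, -0.68985)–(0.6993, -1.945, -1.095)  len=0.4052
  (v2,v4,v0) [-+-] → (0.6993, -1.22535, -1.095)–(0.6993, -1.945, -1.095)  len=0.7197
  (v1,v7,v3) [-+-] → (0.6993, 1.22535, 1.095)–(0.6993, 1.945, 1.095)  len=0.7197
  (v5,v1,v4) [+-+] → (0.6993, -1.945, 1.095)–(0.6993, -1.945, -0.68985)  len=1.7848
  (v5,v7,v1) [++-] → (0.6993, 1.22535, 1.095)–(0.6993, -1.945, 1.095)  len=3.1704
  (v3,v7,v2) [-+-] → (0.6993, 1.945, 1.095)–(0.6993, 1.945, 0.68985)  len=0.4052
  (v6,v4,v2) [++-] → (0.6993, -1.22535, -1.095)–(0.6993, 1.945, -1.095)  len=3.1704
  (v2,v7,v6) [-++] → (0.6993, 1.945, 0.68985)–(0.6993, 1.945, -1.095)  len=1.7848

Chained into 1 loop(s):
  loop 1: 8 segments, perimeter = 12.1600
Total perimeter = 12.160


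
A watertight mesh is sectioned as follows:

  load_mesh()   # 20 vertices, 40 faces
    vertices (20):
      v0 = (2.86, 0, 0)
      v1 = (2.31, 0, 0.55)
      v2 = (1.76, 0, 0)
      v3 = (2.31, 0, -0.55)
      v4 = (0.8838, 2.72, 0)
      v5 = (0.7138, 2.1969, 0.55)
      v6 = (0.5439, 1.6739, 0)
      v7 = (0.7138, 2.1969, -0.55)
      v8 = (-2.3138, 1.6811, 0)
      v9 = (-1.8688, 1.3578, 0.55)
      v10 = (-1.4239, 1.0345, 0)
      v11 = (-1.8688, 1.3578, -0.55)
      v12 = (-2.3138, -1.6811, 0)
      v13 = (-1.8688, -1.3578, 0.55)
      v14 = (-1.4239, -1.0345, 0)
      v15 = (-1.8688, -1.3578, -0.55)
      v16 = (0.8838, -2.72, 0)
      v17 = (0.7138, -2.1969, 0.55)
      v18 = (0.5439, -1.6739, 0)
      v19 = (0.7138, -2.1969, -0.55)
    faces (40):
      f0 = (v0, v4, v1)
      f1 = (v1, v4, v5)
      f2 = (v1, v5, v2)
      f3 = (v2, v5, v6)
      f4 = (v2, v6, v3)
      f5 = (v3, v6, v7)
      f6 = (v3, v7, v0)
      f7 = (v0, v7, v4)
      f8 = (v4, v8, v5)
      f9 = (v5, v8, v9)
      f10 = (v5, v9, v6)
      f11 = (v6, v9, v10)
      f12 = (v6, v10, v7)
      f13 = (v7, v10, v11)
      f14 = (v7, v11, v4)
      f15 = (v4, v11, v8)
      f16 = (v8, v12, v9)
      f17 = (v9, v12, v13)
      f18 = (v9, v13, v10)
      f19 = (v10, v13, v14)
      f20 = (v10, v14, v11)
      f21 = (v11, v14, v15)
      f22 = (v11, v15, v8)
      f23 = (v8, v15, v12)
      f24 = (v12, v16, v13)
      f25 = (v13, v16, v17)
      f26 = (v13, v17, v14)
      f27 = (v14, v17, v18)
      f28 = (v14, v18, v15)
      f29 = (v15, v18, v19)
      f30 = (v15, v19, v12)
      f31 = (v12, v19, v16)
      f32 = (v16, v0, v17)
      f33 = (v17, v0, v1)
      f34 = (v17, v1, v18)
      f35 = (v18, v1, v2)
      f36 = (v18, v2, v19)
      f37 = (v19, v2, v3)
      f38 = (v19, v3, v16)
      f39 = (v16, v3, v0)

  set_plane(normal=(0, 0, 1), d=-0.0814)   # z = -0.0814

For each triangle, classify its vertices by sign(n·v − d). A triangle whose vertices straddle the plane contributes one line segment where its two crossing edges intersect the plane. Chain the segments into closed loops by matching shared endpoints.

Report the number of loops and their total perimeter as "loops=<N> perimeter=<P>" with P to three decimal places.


loops=2 perimeter=27.156

Straddling triangles (20 of 40):
  (v2,v6,v3) [++-] → (0.805283, 1.42616, -0.0814)–(1.8414, 0, -0.0814)  len=1.7628
  (v3,v6,v7) [-+-] → (0.805283, 1.42616, -0.0814)–(0.569045, 1.7513, -0.0814)  len=0.4019
  (v3,v7,v0) [--+] → (2.54236, 0.325141, -0.0814)–(2.7786, 0, -0.0814)  len=0.4019
  (v0,v7,v4) [+-+] → (2.54236, 0.325141, -0.0814)–(0.85864, 2.64258, -0.0814)  len=2.8645
  (v6,v10,v7) [++-] → (-1.10752, 1.20654, -0.0814)–(0.569045, 1.7513, -0.0814)  len=1.7629
  (v7,v10,v11) [-+-] → (-1.10752, 1.20654, -0.0814)–(-1.48975, 1.08235, -0.0814)  len=0.4019
  (v7,v11,v4) [--+] → (0.476415, 2.51839, -0.0814)–(0.85864, 2.64258, -0.0814)  len=0.4019
  (v4,v11,v8) [+-+] → (0.476415, 2.51839, -0.0814)–(-2.24794, 1.63325, -0.0814)  len=2.8645
  (v10,v14,v11) [++-] → (-1.48975, -0.68044, -0.0814)–(-1.48975, 1.08235, -0.0814)  len=1.7628
  (v11,v14,v15) [-+-] → (-1.48975, -0.68044, -0.0814)–(-1.48975, -1.08235, -0.0814)  len=0.4019
  (v11,v15,v8) [--+] → (-2.24794, 1.23134, -0.0814)–(-2.24794, 1.63325, -0.0814)  len=0.4019
  (v8,v15,v12) [+-+] → (-2.24794, 1.23134, -0.0814)–(-2.24794, -1.63325, -0.0814)  len=2.8646
  (v14,v18,v15) [++-] → (0.18682, -1.62712, -0.0814)–(-1.48975, -1.08235, -0.0814)  len=1.7629
  (v15,v18,v19) [-+-] → (0.18682, -1.62712, -0.0814)–(0.569045, -1.7513, -0.0814)  len=0.4019
  (v15,v19,v12) [--+] → (-1.86572, -1.75744, -0.0814)–(-2.24794, -1.63325, -0.0814)  len=0.4019
  (v12,v19,v16) [+-+] → (-1.86572, -1.75744, -0.0814)–(0.85864, -2.64258, -0.0814)  len=2.8645
  (v18,v2,v19) [++-] → (1.60516, -0.325141, -0.0814)–(0.569045, -1.7513, -0.0814)  len=1.7628
  (v19,v2,v3) [-+-] → (1.60516, -0.325141, -0.0814)–(1.8414, 0, -0.0814)  len=0.4019
  (v19,v3,v16) [--+] → (1.09488, -2.31744, -0.0814)–(0.85864, -2.64258, -0.0814)  len=0.4019
  (v16,v3,v0) [+-+] → (1.09488, -2.31744, -0.0814)–(2.7786, 0, -0.0814)  len=2.8645

Chained into 2 loop(s):
  loop 1: 10 segments, perimeter = 10.8236
  loop 2: 10 segments, perimeter = 16.3322
Total perimeter = 27.156


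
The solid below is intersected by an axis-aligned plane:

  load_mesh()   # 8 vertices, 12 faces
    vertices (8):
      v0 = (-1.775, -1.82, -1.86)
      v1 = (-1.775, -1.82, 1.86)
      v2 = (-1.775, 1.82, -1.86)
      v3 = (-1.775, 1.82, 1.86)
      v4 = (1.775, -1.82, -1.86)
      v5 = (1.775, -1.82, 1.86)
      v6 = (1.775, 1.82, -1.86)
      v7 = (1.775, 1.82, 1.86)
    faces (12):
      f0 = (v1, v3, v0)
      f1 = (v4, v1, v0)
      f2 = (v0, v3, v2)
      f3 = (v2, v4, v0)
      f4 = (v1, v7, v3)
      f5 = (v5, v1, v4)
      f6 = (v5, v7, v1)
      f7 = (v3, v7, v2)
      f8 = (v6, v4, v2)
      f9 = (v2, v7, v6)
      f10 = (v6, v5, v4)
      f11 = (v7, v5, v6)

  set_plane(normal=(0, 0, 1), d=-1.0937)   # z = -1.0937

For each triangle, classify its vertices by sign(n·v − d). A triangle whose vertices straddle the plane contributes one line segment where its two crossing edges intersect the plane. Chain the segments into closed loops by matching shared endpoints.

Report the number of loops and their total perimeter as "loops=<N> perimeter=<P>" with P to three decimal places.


loops=1 perimeter=14.380

Straddling triangles (8 of 12):
  (v1,v3,v0) [++-] → (-1.775, -1.07018, -1.0937)–(-1.775, -1.82, -1.0937)  len=0.7498
  (v4,v1,v0) [-+-] → (1.04372, -1.82, -1.0937)–(-1.775, -1.82, -1.0937)  len=2.8187
  (v0,v3,v2) [-+-] → (-1.775, -1.07018, -1.0937)–(-1.775, 1.82, -1.0937)  len=2.8902
  (v5,v1,v4) [++-] → (1.04372, -1.82, -1.0937)–(1.775, -1.82, -1.0937)  len=0.7313
  (v3,v7,v2) [++-] → (-1.04372, 1.82, -1.0937)–(-1.775, 1.82, -1.0937)  len=0.7313
  (v2,v7,v6) [-+-] → (-1.04372, 1.82, -1.0937)–(1.775, 1.82, -1.0937)  len=2.8187
  (v6,v5,v4) [-+-] → (1.775, 1.07018, -1.0937)–(1.775, -1.82, -1.0937)  len=2.8902
  (v7,v5,v6) [++-] → (1.775, 1.07018, -1.0937)–(1.775, 1.82, -1.0937)  len=0.7498

Chained into 1 loop(s):
  loop 1: 8 segments, perimeter = 14.3800
Total perimeter = 14.380


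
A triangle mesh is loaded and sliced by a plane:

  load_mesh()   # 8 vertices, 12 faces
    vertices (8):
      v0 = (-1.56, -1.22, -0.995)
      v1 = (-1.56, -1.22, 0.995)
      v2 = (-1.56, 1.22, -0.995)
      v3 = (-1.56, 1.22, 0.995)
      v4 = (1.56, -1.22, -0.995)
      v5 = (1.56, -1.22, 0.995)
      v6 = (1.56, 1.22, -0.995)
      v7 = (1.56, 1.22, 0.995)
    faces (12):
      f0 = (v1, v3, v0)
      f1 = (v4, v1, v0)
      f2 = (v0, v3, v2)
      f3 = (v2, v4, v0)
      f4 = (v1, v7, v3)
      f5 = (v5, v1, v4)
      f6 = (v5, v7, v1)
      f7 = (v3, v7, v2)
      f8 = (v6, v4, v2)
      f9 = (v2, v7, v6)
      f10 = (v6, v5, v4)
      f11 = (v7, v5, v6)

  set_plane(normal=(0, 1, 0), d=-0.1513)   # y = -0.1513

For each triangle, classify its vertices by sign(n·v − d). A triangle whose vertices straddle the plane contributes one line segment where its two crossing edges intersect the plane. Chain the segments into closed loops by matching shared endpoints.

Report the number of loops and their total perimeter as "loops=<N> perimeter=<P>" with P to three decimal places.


Straddling triangles (8 of 12):
  (v1,v3,v0) [-+-] → (-1.56, -0.1513, 0.995)–(-1.56, -0.1513, -0.123396)  len=1.1184
  (v0,v3,v2) [-++] → (-1.56, -0.1513, -0.123396)–(-1.56, -0.1513, -0.995)  len=0.8716
  (v2,v4,v0) [+--] → (0.193466, -0.1513, -0.995)–(-1.56, -0.1513, -0.995)  len=1.7535
  (v1,v7,v3) [-++] → (-0.193466, -0.1513, 0.995)–(-1.56, -0.1513, 0.995)  len=1.3665
  (v5,v7,v1) [-+-] → (1.56, -0.1513, 0.995)–(-0.193466, -0.1513, 0.995)  len=1.7535
  (v6,v4,v2) [+-+] → (1.56, -0.1513, -0.995)–(0.193466, -0.1513, -0.995)  len=1.3665
  (v6,v5,v4) [+--] → (1.56, -0.1513, 0.123396)–(1.56, -0.1513, -0.995)  len=1.1184
  (v7,v5,v6) [+-+] → (1.56, -0.1513, 0.995)–(1.56, -0.1513, 0.123396)  len=0.8716

Chained into 1 loop(s):
  loop 1: 8 segments, perimeter = 10.2200
Total perimeter = 10.220

loops=1 perimeter=10.220


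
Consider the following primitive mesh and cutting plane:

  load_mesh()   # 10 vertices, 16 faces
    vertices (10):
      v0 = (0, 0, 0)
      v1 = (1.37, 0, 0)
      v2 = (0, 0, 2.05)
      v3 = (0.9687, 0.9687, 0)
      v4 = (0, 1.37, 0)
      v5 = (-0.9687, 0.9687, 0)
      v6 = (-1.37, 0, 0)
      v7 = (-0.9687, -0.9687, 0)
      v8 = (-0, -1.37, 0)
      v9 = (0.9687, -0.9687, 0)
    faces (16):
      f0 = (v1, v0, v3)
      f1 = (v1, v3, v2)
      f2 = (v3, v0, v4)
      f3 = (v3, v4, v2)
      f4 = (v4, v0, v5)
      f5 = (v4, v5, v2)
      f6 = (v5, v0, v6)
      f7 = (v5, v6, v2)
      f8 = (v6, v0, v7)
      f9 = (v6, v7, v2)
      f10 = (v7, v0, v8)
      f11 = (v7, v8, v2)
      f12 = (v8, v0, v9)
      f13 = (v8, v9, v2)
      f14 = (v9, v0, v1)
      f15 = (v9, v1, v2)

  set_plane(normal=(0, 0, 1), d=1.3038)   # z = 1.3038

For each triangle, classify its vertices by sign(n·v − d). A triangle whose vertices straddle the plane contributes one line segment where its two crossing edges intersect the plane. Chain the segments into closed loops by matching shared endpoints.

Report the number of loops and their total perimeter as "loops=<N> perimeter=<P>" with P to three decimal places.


Straddling triangles (8 of 16):
  (v1,v3,v2) [--+] → (0.352607, 0.352607, 1.3038)–(0.49868, 0, 1.3038)  len=0.3817
  (v3,v4,v2) [--+] → (0, 0.49868, 1.3038)–(0.352607, 0.352607, 1.3038)  len=0.3817
  (v4,v5,v2) [--+] → (-0.352607, 0.352607, 1.3038)–(0, 0.49868, 1.3038)  len=0.3817
  (v5,v6,v2) [--+] → (-0.49868, 0, 1.3038)–(-0.352607, 0.352607, 1.3038)  len=0.3817
  (v6,v7,v2) [--+] → (-0.352607, -0.352607, 1.3038)–(-0.49868, 0, 1.3038)  len=0.3817
  (v7,v8,v2) [--+] → (0, -0.49868, 1.3038)–(-0.352607, -0.352607, 1.3038)  len=0.3817
  (v8,v9,v2) [--+] → (0.352607, -0.352607, 1.3038)–(0, -0.49868, 1.3038)  len=0.3817
  (v9,v1,v2) [--+] → (0.49868, 0, 1.3038)–(0.352607, -0.352607, 1.3038)  len=0.3817

Chained into 1 loop(s):
  loop 1: 8 segments, perimeter = 3.0533
Total perimeter = 3.053

loops=1 perimeter=3.053


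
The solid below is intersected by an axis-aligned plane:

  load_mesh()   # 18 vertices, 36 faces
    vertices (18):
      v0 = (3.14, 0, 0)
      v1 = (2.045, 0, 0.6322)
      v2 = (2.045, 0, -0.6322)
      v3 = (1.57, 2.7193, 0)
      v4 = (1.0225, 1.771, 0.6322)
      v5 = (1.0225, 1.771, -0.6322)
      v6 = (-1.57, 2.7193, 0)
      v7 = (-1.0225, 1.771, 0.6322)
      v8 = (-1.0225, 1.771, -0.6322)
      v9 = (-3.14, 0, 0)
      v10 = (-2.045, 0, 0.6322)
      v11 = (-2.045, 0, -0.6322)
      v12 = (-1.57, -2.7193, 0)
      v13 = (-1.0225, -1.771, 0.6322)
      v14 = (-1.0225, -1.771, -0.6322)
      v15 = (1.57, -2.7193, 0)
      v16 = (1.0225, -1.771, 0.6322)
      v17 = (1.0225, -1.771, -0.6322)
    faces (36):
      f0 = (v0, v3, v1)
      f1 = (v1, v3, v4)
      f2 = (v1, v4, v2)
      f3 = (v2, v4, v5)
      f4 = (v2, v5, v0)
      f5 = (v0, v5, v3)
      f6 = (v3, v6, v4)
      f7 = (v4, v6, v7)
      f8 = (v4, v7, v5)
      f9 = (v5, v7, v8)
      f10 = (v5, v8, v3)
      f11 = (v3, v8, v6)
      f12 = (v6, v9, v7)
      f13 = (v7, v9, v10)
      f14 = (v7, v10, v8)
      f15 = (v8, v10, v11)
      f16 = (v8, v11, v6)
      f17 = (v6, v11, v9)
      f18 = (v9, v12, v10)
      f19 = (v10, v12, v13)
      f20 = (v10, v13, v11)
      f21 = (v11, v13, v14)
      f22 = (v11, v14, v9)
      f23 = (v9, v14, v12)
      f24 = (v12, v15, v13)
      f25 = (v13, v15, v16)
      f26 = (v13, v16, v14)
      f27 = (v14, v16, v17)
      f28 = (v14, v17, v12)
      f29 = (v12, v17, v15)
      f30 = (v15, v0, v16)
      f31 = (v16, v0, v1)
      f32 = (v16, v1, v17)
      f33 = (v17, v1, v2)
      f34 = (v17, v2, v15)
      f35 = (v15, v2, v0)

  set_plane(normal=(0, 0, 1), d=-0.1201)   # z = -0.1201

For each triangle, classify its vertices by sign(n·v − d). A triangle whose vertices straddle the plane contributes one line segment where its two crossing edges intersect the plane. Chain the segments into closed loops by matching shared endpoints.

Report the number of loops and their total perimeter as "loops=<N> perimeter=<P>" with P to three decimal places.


loops=2 perimeter=29.862

Straddling triangles (24 of 36):
  (v1,v4,v2) [++-] → (1.63087, 0.71728, -0.1201)–(2.045, 0, -0.1201)  len=0.8282
  (v2,v4,v5) [-+-] → (1.63087, 0.71728, -0.1201)–(1.0225, 1.771, -0.1201)  len=1.2167
  (v2,v5,v0) [--+] → (2.73774, 0.33644, -0.1201)–(2.93198, 0, -0.1201)  len=0.3885
  (v0,v5,v3) [+-+] → (2.73774, 0.33644, -0.1201)–(1.46599, 2.53915, -0.1201)  len=2.5435
  (v4,v7,v5) [++-] → (0.194246, 1.771, -0.1201)–(1.0225, 1.771, -0.1201)  len=0.8283
  (v5,v7,v8) [-+-] → (0.194246, 1.771, -0.1201)–(-1.0225, 1.771, -0.1201)  len=1.2167
  (v5,v8,v3) [--+] → (1.0775, 2.53915, -0.1201)–(1.46599, 2.53915, -0.1201)  len=0.3885
  (v3,v8,v6) [+-+] → (1.0775, 2.53915, -0.1201)–(-1.46599, 2.53915, -0.1201)  len=2.5435
  (v7,v10,v8) [++-] → (-1.43663, 1.05372, -0.1201)–(-1.0225, 1.771, -0.1201)  len=0.8282
  (v8,v10,v11) [-+-] → (-1.43663, 1.05372, -0.1201)–(-2.045, 0, -0.1201)  len=1.2167
  (v8,v11,v6) [--+] → (-1.66024, 2.20271, -0.1201)–(-1.46599, 2.53915, -0.1201)  len=0.3885
  (v6,v11,v9) [+-+] → (-1.66024, 2.20271, -0.1201)–(-2.93198, 0, -0.1201)  len=2.5435
  (v10,v13,v11) [++-] → (-1.63087, -0.71728, -0.1201)–(-2.045, 0, -0.1201)  len=0.8282
  (v11,v13,v14) [-+-] → (-1.63087, -0.71728, -0.1201)–(-1.0225, -1.771, -0.1201)  len=1.2167
  (v11,v14,v9) [--+] → (-2.73774, -0.33644, -0.1201)–(-2.93198, 0, -0.1201)  len=0.3885
  (v9,v14,v12) [+-+] → (-2.73774, -0.33644, -0.1201)–(-1.46599, -2.53915, -0.1201)  len=2.5435
  (v13,v16,v14) [++-] → (-0.194246, -1.771, -0.1201)–(-1.0225, -1.771, -0.1201)  len=0.8283
  (v14,v16,v17) [-+-] → (-0.194246, -1.771, -0.1201)–(1.0225, -1.771, -0.1201)  len=1.2167
  (v14,v17,v12) [--+] → (-1.0775, -2.53915, -0.1201)–(-1.46599, -2.53915, -0.1201)  len=0.3885
  (v12,v17,v15) [+-+] → (-1.0775, -2.53915, -0.1201)–(1.46599, -2.53915, -0.1201)  len=2.5435
  (v16,v1,v17) [++-] → (1.43663, -1.05372, -0.1201)–(1.0225, -1.771, -0.1201)  len=0.8282
  (v17,v1,v2) [-+-] → (1.43663, -1.05372, -0.1201)–(2.045, 0, -0.1201)  len=1.2167
  (v17,v2,v15) [--+] → (1.66024, -2.20271, -0.1201)–(1.46599, -2.53915, -0.1201)  len=0.3885
  (v15,v2,v0) [+-+] → (1.66024, -2.20271, -0.1201)–(2.93198, 0, -0.1201)  len=2.5435

Chained into 2 loop(s):
  loop 1: 12 segments, perimeter = 12.2699
  loop 2: 12 segments, perimeter = 17.5918
Total perimeter = 29.862


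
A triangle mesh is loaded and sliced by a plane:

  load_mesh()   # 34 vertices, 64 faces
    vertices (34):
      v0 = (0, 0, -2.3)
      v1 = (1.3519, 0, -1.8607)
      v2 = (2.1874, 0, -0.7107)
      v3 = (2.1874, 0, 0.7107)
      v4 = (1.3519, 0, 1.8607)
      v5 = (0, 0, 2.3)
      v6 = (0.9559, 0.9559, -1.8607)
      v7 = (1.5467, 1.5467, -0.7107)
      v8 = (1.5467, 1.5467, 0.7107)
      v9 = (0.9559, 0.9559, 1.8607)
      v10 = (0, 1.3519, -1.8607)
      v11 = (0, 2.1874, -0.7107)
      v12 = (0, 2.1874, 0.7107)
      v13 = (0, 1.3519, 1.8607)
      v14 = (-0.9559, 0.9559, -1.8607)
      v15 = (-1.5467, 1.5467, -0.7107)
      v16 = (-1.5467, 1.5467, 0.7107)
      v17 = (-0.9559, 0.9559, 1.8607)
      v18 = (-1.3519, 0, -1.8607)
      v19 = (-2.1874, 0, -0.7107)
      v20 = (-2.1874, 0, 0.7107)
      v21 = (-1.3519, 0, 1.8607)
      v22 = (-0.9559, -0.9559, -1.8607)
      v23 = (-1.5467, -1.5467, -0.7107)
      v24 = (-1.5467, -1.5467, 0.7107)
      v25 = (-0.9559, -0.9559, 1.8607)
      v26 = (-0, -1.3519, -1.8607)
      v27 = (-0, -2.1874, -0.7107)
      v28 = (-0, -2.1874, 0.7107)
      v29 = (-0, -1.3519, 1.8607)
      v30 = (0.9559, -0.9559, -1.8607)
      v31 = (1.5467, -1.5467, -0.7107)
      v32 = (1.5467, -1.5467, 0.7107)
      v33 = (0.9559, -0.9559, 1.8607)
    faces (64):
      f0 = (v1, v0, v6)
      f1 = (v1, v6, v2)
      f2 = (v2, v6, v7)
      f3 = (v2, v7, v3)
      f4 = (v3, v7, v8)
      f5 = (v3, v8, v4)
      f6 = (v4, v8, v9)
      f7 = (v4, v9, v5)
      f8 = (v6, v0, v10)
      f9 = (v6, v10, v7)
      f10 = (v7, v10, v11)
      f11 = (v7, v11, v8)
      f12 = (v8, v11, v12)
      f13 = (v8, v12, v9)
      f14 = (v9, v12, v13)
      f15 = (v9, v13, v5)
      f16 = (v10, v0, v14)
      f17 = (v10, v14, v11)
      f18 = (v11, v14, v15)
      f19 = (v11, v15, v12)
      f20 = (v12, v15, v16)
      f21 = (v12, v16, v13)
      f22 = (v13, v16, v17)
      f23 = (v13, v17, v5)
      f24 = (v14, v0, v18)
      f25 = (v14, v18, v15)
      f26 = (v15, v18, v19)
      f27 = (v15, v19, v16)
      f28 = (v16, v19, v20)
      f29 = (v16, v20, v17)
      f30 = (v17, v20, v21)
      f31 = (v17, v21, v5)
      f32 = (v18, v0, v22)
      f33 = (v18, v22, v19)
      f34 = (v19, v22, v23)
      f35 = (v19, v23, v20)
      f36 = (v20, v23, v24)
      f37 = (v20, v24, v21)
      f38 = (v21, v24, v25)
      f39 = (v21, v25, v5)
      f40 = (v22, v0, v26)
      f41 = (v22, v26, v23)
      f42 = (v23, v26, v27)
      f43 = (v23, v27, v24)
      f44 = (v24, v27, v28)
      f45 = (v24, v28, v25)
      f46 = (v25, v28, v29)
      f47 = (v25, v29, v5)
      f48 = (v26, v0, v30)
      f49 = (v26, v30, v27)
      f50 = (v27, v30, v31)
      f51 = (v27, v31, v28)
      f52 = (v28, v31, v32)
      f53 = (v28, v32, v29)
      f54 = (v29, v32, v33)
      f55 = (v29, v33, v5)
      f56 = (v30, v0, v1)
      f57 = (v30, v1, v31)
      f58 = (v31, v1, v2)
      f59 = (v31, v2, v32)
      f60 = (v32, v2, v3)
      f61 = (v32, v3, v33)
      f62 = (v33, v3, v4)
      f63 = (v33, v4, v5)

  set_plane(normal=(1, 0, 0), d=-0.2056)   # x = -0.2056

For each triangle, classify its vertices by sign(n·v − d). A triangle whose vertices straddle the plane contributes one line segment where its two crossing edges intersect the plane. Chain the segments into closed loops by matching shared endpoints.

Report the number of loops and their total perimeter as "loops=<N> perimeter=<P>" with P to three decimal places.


Straddling triangles (20 of 64):
  (v10,v0,v14) [++-] → (-0.2056, 0.2056, -2.20551)–(-0.2056, 1.26673, -1.8607)  len=1.1157
  (v10,v14,v11) [+-+] → (-0.2056, 1.26673, -1.8607)–(-0.2056, 1.92252, -0.958048)  len=1.1157
  (v11,v14,v15) [+--] → (-0.2056, 1.92252, -0.958048)–(-0.2056, 2.10223, -0.7107)  len=0.3057
  (v11,v15,v12) [+-+] → (-0.2056, 2.10223, -0.7107)–(-0.2056, 2.10223, 0.521756)  len=1.2325
  (v12,v15,v16) [+--] → (-0.2056, 2.10223, 0.521756)–(-0.2056, 2.10223, 0.7107)  len=0.1889
  (v12,v16,v13) [+-+] → (-0.2056, 2.10223, 0.7107)–(-0.2056, 1.37779, 1.70783)  len=1.2325
  (v13,v16,v17) [+--] → (-0.2056, 1.37779, 1.70783)–(-0.2056, 1.26673, 1.8607)  len=0.1890
  (v13,v17,v5) [+-+] → (-0.2056, 1.26673, 1.8607)–(-0.2056, 0.2056, 2.20551)  len=1.1157
  (v14,v0,v18) [-+-] → (-0.2056, 0.2056, -2.20551)–(-0.2056, 0, -2.23319)  len=0.2075
  (v17,v21,v5) [--+] → (-0.2056, 0, 2.23319)–(-0.2056, 0.2056, 2.20551)  len=0.2075
  (v18,v0,v22) [-+-] → (-0.2056, 0, -2.23319)–(-0.2056, -0.2056, -2.20551)  len=0.2075
  (v21,v25,v5) [--+] → (-0.2056, -0.2056, 2.20551)–(-0.2056, 0, 2.23319)  len=0.2075
  (v22,v0,v26) [-++] → (-0.2056, -0.2056, -2.20551)–(-0.2056, -1.26673, -1.8607)  len=1.1157
  (v22,v26,v23) [-+-] → (-0.2056, -1.26673, -1.8607)–(-0.2056, -1.37779, -1.70783)  len=0.1890
  (v23,v26,v27) [-++] → (-0.2056, -1.37779, -1.70783)–(-0.2056, -2.10223, -0.7107)  len=1.2325
  (v23,v27,v24) [-+-] → (-0.2056, -2.10223, -0.7107)–(-0.2056, -2.10223, -0.521756)  len=0.1889
  (v24,v27,v28) [-++] → (-0.2056, -2.10223, -0.521756)–(-0.2056, -2.10223, 0.7107)  len=1.2325
  (v24,v28,v25) [-+-] → (-0.2056, -2.10223, 0.7107)–(-0.2056, -1.92252, 0.958048)  len=0.3057
  (v25,v28,v29) [-++] → (-0.2056, -1.92252, 0.958048)–(-0.2056, -1.26673, 1.8607)  len=1.1157
  (v25,v29,v5) [-++] → (-0.2056, -1.26673, 1.8607)–(-0.2056, -0.2056, 2.20551)  len=1.1157

Chained into 1 loop(s):
  loop 1: 20 segments, perimeter = 13.8215
Total perimeter = 13.821

loops=1 perimeter=13.821


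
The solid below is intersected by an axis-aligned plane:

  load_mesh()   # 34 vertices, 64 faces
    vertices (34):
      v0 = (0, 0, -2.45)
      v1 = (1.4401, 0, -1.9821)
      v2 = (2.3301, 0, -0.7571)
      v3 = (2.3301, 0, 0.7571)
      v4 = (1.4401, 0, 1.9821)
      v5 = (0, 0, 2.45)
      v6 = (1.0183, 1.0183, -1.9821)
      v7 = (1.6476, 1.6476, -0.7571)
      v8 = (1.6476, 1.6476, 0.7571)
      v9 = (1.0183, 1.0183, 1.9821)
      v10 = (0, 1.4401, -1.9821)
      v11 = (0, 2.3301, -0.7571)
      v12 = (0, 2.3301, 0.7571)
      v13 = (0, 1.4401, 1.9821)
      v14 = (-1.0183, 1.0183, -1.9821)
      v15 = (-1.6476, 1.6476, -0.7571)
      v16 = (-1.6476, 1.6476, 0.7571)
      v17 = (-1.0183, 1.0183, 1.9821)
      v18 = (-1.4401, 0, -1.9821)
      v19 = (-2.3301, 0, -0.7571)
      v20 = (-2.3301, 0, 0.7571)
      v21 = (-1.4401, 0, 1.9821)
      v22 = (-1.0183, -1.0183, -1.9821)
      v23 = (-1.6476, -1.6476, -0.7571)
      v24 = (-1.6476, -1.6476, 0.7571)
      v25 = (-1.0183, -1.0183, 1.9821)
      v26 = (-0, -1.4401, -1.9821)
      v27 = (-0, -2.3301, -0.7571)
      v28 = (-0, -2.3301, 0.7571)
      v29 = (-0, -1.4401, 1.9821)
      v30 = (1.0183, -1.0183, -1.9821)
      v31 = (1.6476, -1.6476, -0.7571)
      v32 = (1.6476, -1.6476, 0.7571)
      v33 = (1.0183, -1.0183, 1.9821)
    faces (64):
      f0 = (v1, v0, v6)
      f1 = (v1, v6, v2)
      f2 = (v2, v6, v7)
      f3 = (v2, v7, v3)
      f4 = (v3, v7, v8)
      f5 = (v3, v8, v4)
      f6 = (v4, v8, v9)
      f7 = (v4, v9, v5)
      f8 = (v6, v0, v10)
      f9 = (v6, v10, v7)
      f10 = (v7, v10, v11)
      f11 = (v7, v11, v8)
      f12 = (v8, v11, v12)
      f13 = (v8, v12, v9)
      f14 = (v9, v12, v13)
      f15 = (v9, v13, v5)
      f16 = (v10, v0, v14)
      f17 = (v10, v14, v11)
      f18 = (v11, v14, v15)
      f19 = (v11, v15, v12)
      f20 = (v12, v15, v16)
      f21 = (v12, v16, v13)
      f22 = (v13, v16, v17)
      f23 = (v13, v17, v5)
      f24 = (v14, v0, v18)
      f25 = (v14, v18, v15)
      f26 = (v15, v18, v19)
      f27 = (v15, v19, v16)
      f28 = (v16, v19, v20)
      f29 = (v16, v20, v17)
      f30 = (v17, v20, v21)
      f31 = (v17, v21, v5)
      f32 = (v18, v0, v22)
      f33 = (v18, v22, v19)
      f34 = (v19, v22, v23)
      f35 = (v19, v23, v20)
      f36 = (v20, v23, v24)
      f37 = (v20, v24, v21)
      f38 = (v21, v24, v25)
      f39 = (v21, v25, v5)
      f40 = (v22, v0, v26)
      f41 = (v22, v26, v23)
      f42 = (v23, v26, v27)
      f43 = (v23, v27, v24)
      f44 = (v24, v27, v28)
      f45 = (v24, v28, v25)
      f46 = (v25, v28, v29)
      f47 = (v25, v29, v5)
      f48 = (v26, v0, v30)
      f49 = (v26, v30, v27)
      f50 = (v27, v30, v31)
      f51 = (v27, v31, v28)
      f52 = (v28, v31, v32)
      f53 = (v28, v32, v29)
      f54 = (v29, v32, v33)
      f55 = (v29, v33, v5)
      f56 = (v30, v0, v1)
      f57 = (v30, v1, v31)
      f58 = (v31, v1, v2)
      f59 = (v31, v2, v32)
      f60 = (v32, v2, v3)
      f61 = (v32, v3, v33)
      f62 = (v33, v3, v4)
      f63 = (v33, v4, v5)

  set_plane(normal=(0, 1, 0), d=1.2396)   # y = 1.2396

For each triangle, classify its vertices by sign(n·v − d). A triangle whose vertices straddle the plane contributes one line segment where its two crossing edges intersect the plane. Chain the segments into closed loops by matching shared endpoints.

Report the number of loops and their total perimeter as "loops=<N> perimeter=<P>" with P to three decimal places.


loops=1 perimeter=12.388

Straddling triangles (20 of 64):
  (v2,v6,v7) [--+] → (1.2396, 1.2396, -1.55132)–(1.81661, 1.2396, -0.7571)  len=0.9817
  (v2,v7,v3) [-+-] → (1.81661, 1.2396, -0.7571)–(1.81661, 1.2396, -0.382134)  len=0.3750
  (v3,v7,v8) [-++] → (1.81661, 1.2396, -0.382134)–(1.81661, 1.2396, 0.7571)  len=1.1392
  (v3,v8,v4) [-+-] → (1.81661, 1.2396, 0.7571)–(1.59622, 1.2396, 1.06045)  len=0.3750
  (v4,v8,v9) [-+-] → (1.59622, 1.2396, 1.06045)–(1.2396, 1.2396, 1.55132)  len=0.6067
  (v6,v0,v10) [--+] → (0, 1.2396, -2.04724)–(0.484043, 1.2396, -1.9821)  len=0.4884
  (v6,v10,v7) [-++] → (0.484043, 1.2396, -1.9821)–(1.2396, 1.2396, -1.55132)  len=0.8697
  (v8,v12,v9) [++-] → (0.846513, 1.2396, 1.77544)–(1.2396, 1.2396, 1.55132)  len=0.4525
  (v9,v12,v13) [-++] → (0.846513, 1.2396, 1.77544)–(0.484043, 1.2396, 1.9821)  len=0.4172
  (v9,v13,v5) [-+-] → (0.484043, 1.2396, 1.9821)–(0, 1.2396, 2.04724)  len=0.4884
  (v10,v0,v14) [+--] → (0, 1.2396, -2.04724)–(-0.484043, 1.2396, -1.9821)  len=0.4884
  (v10,v14,v11) [+-+] → (-0.484043, 1.2396, -1.9821)–(-0.846513, 1.2396, -1.77544)  len=0.4172
  (v11,v14,v15) [+-+] → (-0.846513, 1.2396, -1.77544)–(-1.2396, 1.2396, -1.55132)  len=0.4525
  (v13,v16,v17) [++-] → (-1.2396, 1.2396, 1.55132)–(-0.484043, 1.2396, 1.9821)  len=0.8697
  (v13,v17,v5) [+--] → (-0.484043, 1.2396, 1.9821)–(0, 1.2396, 2.04724)  len=0.4884
  (v14,v18,v15) [--+] → (-1.59622, 1.2396, -1.06045)–(-1.2396, 1.2396, -1.55132)  len=0.6067
  (v15,v18,v19) [+--] → (-1.59622, 1.2396, -1.06045)–(-1.81661, 1.2396, -0.7571)  len=0.3750
  (v15,v19,v16) [+-+] → (-1.81661, 1.2396, -0.7571)–(-1.81661, 1.2396, 0.382134)  len=1.1392
  (v16,v19,v20) [+--] → (-1.81661, 1.2396, 0.382134)–(-1.81661, 1.2396, 0.7571)  len=0.3750
  (v16,v20,v17) [+--] → (-1.81661, 1.2396, 0.7571)–(-1.2396, 1.2396, 1.55132)  len=0.9817

Chained into 1 loop(s):
  loop 1: 20 segments, perimeter = 12.3877
Total perimeter = 12.388


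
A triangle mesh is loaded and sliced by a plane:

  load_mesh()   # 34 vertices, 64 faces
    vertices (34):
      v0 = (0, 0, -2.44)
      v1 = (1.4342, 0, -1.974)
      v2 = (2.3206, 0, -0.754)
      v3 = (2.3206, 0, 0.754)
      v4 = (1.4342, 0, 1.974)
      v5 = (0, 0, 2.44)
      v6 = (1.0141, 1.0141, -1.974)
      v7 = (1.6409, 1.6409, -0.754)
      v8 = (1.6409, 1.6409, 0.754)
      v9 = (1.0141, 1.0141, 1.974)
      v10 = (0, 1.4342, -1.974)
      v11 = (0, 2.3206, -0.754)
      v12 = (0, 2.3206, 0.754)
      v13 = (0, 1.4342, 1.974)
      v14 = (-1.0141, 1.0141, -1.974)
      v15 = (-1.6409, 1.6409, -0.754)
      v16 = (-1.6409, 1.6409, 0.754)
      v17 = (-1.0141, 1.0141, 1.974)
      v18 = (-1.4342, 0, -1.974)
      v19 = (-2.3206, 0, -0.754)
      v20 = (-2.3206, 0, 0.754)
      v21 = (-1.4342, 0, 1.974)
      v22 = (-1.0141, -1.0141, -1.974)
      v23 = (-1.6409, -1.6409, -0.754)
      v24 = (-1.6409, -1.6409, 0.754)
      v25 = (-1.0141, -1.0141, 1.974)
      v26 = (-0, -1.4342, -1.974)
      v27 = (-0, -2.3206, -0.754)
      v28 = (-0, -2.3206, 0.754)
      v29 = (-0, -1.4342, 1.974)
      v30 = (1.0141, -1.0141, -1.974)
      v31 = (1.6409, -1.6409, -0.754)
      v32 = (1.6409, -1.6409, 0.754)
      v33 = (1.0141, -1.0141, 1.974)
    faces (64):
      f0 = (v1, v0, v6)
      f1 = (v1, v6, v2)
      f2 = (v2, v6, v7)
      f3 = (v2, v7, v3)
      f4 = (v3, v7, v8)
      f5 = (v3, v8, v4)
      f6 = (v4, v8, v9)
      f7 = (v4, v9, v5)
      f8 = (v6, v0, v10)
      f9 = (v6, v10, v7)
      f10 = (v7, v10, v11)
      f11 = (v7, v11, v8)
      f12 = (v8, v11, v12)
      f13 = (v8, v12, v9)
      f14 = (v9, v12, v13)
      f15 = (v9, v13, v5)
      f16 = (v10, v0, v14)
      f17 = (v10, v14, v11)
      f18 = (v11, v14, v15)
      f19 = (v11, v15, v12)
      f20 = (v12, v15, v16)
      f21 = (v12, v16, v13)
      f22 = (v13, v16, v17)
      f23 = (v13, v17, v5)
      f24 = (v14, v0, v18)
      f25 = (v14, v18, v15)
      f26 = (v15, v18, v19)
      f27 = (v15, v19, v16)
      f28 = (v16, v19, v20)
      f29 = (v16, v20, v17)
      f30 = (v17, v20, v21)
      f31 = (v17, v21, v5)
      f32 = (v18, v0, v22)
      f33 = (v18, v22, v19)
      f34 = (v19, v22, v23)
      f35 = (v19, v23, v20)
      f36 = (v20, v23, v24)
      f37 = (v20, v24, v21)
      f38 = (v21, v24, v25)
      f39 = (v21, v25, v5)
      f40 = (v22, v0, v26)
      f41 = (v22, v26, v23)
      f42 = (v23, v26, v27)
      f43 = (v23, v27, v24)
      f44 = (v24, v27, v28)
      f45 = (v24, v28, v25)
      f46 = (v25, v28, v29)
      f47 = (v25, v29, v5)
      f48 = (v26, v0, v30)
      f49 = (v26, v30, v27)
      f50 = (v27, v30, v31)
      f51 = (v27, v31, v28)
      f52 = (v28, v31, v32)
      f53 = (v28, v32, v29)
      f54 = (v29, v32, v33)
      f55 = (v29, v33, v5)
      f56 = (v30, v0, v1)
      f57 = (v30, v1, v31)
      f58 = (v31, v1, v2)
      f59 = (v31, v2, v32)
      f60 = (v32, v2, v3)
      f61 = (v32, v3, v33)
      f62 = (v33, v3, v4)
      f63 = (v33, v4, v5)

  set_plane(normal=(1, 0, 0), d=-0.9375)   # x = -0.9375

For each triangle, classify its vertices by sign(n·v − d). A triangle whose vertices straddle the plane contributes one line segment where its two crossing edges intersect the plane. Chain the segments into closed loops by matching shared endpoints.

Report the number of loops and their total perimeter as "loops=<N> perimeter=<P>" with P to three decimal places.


loops=1 perimeter=13.288

Straddling triangles (20 of 64):
  (v10,v0,v14) [++-] → (-0.9375, 0.9375, -2.0092)–(-0.9375, 1.04583, -1.974)  len=0.1139
  (v10,v14,v11) [+-+] → (-0.9375, 1.04583, -1.974)–(-0.9375, 1.11279, -1.88185)  len=0.1139
  (v11,v14,v15) [+--] → (-0.9375, 1.11279, -1.88185)–(-0.9375, 1.93227, -0.754)  len=1.3941
  (v11,v15,v12) [+-+] → (-0.9375, 1.93227, -0.754)–(-0.9375, 1.93227, -0.10757)  len=0.6464
  (v12,v15,v16) [+--] → (-0.9375, 1.93227, -0.10757)–(-0.9375, 1.93227, 0.754)  len=0.8616
  (v12,v16,v13) [+-+] → (-0.9375, 1.93227, 0.754)–(-0.9375, 1.55229, 1.27697)  len=0.6464
  (v13,v16,v17) [+--] → (-0.9375, 1.55229, 1.27697)–(-0.9375, 1.04583, 1.974)  len=0.8616
  (v13,v17,v5) [+-+] → (-0.9375, 1.04583, 1.974)–(-0.9375, 0.9375, 2.0092)  len=0.1139
  (v14,v0,v18) [-+-] → (-0.9375, 0.9375, -2.0092)–(-0.9375, 0, -2.13539)  len=0.9460
  (v17,v21,v5) [--+] → (-0.9375, 0, 2.13539)–(-0.9375, 0.9375, 2.0092)  len=0.9460
  (v18,v0,v22) [-+-] → (-0.9375, 0, -2.13539)–(-0.9375, -0.9375, -2.0092)  len=0.9460
  (v21,v25,v5) [--+] → (-0.9375, -0.9375, 2.0092)–(-0.9375, 0, 2.13539)  len=0.9460
  (v22,v0,v26) [-++] → (-0.9375, -0.9375, -2.0092)–(-0.9375, -1.04583, -1.974)  len=0.1139
  (v22,v26,v23) [-+-] → (-0.9375, -1.04583, -1.974)–(-0.9375, -1.55229, -1.27697)  len=0.8616
  (v23,v26,v27) [-++] → (-0.9375, -1.55229, -1.27697)–(-0.9375, -1.93227, -0.754)  len=0.6464
  (v23,v27,v24) [-+-] → (-0.9375, -1.93227, -0.754)–(-0.9375, -1.93227, 0.10757)  len=0.8616
  (v24,v27,v28) [-++] → (-0.9375, -1.93227, 0.10757)–(-0.9375, -1.93227, 0.754)  len=0.6464
  (v24,v28,v25) [-+-] → (-0.9375, -1.93227, 0.754)–(-0.9375, -1.11279, 1.88185)  len=1.3941
  (v25,v28,v29) [-++] → (-0.9375, -1.11279, 1.88185)–(-0.9375, -1.04583, 1.974)  len=0.1139
  (v25,v29,v5) [-++] → (-0.9375, -1.04583, 1.974)–(-0.9375, -0.9375, 2.0092)  len=0.1139

Chained into 1 loop(s):
  loop 1: 20 segments, perimeter = 13.2876
Total perimeter = 13.288


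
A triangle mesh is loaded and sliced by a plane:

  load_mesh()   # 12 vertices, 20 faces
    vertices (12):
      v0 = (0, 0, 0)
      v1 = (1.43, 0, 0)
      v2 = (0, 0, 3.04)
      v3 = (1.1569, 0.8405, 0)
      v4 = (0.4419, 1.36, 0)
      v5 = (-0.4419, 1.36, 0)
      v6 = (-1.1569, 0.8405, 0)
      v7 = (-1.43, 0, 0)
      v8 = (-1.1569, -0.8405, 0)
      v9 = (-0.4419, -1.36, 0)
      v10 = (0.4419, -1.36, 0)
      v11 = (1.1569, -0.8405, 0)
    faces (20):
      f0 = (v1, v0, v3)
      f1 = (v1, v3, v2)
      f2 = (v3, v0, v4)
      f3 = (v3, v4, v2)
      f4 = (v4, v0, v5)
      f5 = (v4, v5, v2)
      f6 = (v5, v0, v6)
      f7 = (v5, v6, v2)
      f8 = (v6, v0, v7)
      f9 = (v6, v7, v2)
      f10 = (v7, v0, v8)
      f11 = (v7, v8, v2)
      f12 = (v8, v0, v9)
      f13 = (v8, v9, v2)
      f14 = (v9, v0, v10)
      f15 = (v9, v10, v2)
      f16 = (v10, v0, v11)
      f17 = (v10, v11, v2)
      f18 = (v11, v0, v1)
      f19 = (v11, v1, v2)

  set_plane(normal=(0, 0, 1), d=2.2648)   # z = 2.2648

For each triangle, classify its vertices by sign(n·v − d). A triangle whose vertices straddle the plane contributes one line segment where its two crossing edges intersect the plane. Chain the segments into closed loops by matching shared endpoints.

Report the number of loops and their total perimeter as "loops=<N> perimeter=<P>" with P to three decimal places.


loops=1 perimeter=2.254

Straddling triangles (10 of 20):
  (v1,v3,v2) [--+] → (0.29501, 0.214328, 2.2648)–(0.36465, 0, 2.2648)  len=0.2254
  (v3,v4,v2) [--+] → (0.112685, 0.3468, 2.2648)–(0.295009, 0.214327, 2.2648)  len=0.2254
  (v4,v5,v2) [--+] → (-0.112685, 0.3468, 2.2648)–(0.112684, 0.3468, 2.2648)  len=0.2254
  (v5,v6,v2) [--+] → (-0.29501, 0.214328, 2.2648)–(-0.112684, 0.3468, 2.2648)  len=0.2254
  (v6,v7,v2) [--+] → (-0.36465, 0, 2.2648)–(-0.295009, 0.214327, 2.2648)  len=0.2254
  (v7,v8,v2) [--+] → (-0.29501, -0.214328, 2.2648)–(-0.36465, 0, 2.2648)  len=0.2254
  (v8,v9,v2) [--+] → (-0.112685, -0.3468, 2.2648)–(-0.295009, -0.214327, 2.2648)  len=0.2254
  (v9,v10,v2) [--+] → (0.112685, -0.3468, 2.2648)–(-0.112684, -0.3468, 2.2648)  len=0.2254
  (v10,v11,v2) [--+] → (0.29501, -0.214328, 2.2648)–(0.112684, -0.3468, 2.2648)  len=0.2254
  (v11,v1,v2) [--+] → (0.36465, 0, 2.2648)–(0.295009, -0.214327, 2.2648)  len=0.2254

Chained into 1 loop(s):
  loop 1: 10 segments, perimeter = 2.2536
Total perimeter = 2.254
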